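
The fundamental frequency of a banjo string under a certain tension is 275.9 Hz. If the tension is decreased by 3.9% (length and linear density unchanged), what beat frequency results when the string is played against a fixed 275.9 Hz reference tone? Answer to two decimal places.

5.43 Hz

For a string, f ∝ √T, so the new frequency is 275.9·√0.961 = 270.4664 Hz.
f_beat = |270.4664 − 275.9| = 5.43 Hz.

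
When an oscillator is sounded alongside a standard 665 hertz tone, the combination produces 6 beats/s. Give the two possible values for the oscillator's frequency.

659 Hz or 671 Hz

|f − 665| = 6, so f = 665 ± 6.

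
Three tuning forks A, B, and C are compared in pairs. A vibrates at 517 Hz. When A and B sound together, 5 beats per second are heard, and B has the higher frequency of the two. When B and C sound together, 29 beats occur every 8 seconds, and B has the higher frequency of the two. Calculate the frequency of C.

518.375 Hz

B is above A, so f_B = 517 + 5 = 522 Hz.
B–C: Beat frequency = 29/8 = 3.625 Hz.
C is below B, so f_C = 522 − 3.625 = 518.375 Hz.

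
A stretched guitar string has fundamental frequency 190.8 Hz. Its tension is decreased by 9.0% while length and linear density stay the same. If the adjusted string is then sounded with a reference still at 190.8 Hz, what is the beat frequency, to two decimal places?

For a string, f ∝ √T, so the new frequency is 190.8·√0.910 = 182.0116 Hz.
f_beat = |182.0116 − 190.8| = 8.79 Hz.

8.79 Hz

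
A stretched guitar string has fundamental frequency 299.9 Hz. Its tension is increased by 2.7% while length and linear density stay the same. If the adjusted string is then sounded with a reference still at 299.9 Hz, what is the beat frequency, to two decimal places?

4.02 Hz

For a string, f ∝ √T, so the new frequency is 299.9·√1.027 = 303.9217 Hz.
f_beat = |303.9217 − 299.9| = 4.02 Hz.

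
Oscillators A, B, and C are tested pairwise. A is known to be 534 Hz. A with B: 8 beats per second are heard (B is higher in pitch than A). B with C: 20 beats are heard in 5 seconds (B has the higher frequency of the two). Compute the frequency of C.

B is above A, so f_B = 534 + 8 = 542 Hz.
B–C: Beat frequency = 20/5 = 4 Hz.
C is below B, so f_C = 542 − 4 = 538 Hz.

538 Hz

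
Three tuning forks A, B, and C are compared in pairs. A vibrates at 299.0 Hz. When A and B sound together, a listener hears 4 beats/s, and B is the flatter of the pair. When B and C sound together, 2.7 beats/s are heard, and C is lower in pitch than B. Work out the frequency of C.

B is below A, so f_B = 299.0 − 4 = 295 Hz.
C is below B, so f_C = 295 − 2.7 = 292.3 Hz.

292.3 Hz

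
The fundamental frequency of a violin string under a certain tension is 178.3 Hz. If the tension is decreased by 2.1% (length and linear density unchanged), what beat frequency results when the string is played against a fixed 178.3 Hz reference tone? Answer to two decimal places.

For a string, f ∝ √T, so the new frequency is 178.3·√0.979 = 176.4179 Hz.
f_beat = |176.4179 − 178.3| = 1.88 Hz.

1.88 Hz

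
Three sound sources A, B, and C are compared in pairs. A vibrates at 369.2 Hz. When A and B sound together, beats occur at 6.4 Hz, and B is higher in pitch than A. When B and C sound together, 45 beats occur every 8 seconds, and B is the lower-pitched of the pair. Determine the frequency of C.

381.225 Hz

B is above A, so f_B = 369.2 + 6.4 = 375.6 Hz.
B–C: Beat frequency = 45/8 = 5.625 Hz.
C is above B, so f_C = 375.6 + 5.625 = 381.225 Hz.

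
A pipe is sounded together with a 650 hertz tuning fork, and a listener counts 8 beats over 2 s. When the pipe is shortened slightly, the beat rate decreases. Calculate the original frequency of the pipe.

646 Hz

Beat frequency = 8/2 = 4 Hz.
|f − 650| = 4, so the pipe was at either 646 Hz or 654 Hz.
A shorter pipe has a higher fundamental; the adjustment raises the pipe's frequency.
The beat rate fell, so the adjustment moved the pipe toward 650 Hz — it must have started below the reference.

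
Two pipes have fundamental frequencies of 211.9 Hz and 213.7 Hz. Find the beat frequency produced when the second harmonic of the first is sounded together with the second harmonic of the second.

3.6 Hz

Second harmonic of the first: 2·211.9 = 423.8 Hz.
Second harmonic of the second: 2·213.7 = 427.4 Hz.
f_beat = |423.8 − 427.4| = 3.6 Hz.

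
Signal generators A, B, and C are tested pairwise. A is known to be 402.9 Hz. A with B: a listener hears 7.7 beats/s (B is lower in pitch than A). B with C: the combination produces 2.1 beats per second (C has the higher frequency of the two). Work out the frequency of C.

397.3 Hz

B is below A, so f_B = 402.9 − 7.7 = 395.2 Hz.
C is above B, so f_C = 395.2 + 2.1 = 397.3 Hz.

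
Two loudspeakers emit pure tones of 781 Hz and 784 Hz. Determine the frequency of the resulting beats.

3 Hz

f_beat = |f₁ − f₂|.
|781 − 784| = 3 Hz.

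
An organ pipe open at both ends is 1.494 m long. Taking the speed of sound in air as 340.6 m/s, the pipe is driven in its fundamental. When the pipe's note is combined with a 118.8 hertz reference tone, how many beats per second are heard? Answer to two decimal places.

4.81 Hz

Open pipe: f_n = n·v/(2L) = 1·340.6/(2·1.494) = 113.9893 Hz.
f_beat = |113.9893 − 118.8| = 4.81 Hz.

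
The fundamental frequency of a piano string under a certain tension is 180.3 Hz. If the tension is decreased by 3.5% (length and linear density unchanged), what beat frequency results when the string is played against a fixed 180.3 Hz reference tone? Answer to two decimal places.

For a string, f ∝ √T, so the new frequency is 180.3·√0.965 = 177.1166 Hz.
f_beat = |177.1166 − 180.3| = 3.18 Hz.

3.18 Hz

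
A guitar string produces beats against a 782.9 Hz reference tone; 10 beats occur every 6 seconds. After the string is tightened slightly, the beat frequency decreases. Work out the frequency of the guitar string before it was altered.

781.2333 Hz

Beat frequency = 10/6 = 1.6667 Hz.
|f − 782.9| = 1.6667, so the guitar string was at either 781.2333 Hz or 784.5667 Hz.
Increasing tension raises a string's frequency; the adjustment raises the guitar string's frequency.
The beat rate fell, so the adjustment moved the guitar string toward 782.9 Hz — it must have started below the reference.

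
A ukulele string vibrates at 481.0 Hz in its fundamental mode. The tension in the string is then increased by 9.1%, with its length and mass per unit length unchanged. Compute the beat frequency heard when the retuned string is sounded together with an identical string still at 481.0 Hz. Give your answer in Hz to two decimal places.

21.41 Hz

For a string, f ∝ √T, so the new frequency is 481.0·√1.091 = 502.4090 Hz.
f_beat = |502.4090 − 481.0| = 21.41 Hz.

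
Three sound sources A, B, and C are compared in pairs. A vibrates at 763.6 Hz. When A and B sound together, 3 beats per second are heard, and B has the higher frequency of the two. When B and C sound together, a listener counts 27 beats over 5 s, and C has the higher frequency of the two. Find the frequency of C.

772 Hz

B is above A, so f_B = 763.6 + 3 = 766.6 Hz.
B–C: Beat frequency = 27/5 = 5.4 Hz.
C is above B, so f_C = 766.6 + 5.4 = 772 Hz.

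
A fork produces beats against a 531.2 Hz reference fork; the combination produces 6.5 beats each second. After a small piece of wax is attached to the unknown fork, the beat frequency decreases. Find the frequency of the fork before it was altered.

|f − 531.2| = 6.5, so the fork was at either 524.7 Hz or 537.7 Hz.
Loading a fork with wax lowers its frequency; the adjustment lowers the fork's frequency.
The beat rate fell, so the adjustment moved the fork toward 531.2 Hz — it must have started above the reference.

537.7 Hz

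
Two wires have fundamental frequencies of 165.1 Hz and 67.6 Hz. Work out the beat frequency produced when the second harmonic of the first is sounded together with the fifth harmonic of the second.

Second harmonic of the first: 2·165.1 = 330.2 Hz.
Fifth harmonic of the second: 5·67.6 = 338.0 Hz.
f_beat = |330.2 − 338.0| = 7.8 Hz.

7.8 Hz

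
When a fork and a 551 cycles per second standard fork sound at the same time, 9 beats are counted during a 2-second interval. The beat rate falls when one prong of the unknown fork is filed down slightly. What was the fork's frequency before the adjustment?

546.5 Hz

Beat frequency = 9/2 = 4.5 Hz.
|f − 551| = 4.5, so the fork was at either 546.5 Hz or 555.5 Hz.
Filing a prong removes mass and raises the fork's frequency; the adjustment raises the fork's frequency.
The beat rate fell, so the adjustment moved the fork toward 551 Hz — it must have started below the reference.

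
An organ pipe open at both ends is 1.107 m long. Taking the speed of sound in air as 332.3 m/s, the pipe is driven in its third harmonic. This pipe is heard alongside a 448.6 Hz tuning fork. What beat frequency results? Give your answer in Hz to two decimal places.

1.67 Hz

Open pipe: f_n = n·v/(2L) = 3·332.3/(2·1.107) = 450.2710 Hz.
f_beat = |450.2710 − 448.6| = 1.67 Hz.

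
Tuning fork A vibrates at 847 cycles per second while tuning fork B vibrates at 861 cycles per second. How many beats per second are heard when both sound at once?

14 Hz

The beat frequency equals the magnitude of the frequency difference.
|847 − 861| = 14 Hz.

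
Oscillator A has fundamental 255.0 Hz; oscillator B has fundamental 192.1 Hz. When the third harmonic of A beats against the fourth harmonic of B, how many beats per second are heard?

Third harmonic of the first: 3·255.0 = 765.0 Hz.
Fourth harmonic of the second: 4·192.1 = 768.4 Hz.
f_beat = |765.0 − 768.4| = 3.4 Hz.

3.4 Hz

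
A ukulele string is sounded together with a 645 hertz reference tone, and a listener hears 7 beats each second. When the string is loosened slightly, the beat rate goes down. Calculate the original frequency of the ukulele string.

|f − 645| = 7, so the ukulele string was at either 638 Hz or 652 Hz.
Reducing tension lowers a string's frequency; the adjustment lowers the ukulele string's frequency.
The beat rate fell, so the adjustment moved the ukulele string toward 645 Hz — it must have started above the reference.

652 Hz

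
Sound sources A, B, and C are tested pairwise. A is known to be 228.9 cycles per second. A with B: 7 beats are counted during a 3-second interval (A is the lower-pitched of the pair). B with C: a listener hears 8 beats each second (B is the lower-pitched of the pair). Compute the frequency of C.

239.2333 Hz

A–B: Beat frequency = 7/3 = 2.3333 Hz.
B is above A, so f_B = 228.9 + 2.3333 = 231.2333 Hz.
C is above B, so f_C = 231.2333 + 8 = 239.2333 Hz.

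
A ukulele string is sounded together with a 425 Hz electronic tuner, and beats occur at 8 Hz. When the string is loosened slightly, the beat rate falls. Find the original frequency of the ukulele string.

|f − 425| = 8, so the ukulele string was at either 417 Hz or 433 Hz.
Reducing tension lowers a string's frequency; the adjustment lowers the ukulele string's frequency.
The beat rate fell, so the adjustment moved the ukulele string toward 425 Hz — it must have started above the reference.

433 Hz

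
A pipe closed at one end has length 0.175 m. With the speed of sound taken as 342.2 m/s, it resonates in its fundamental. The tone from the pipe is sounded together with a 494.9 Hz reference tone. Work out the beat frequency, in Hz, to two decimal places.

Closed pipe (odd harmonics): f_n = n·v/(4L) = 1·342.2/(4·0.175) = 488.8571 Hz.
f_beat = |488.8571 − 494.9| = 6.04 Hz.

6.04 Hz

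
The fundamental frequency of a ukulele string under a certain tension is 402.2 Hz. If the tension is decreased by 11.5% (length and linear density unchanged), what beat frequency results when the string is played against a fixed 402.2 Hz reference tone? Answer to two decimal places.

For a string, f ∝ √T, so the new frequency is 402.2·√0.885 = 378.3674 Hz.
f_beat = |378.3674 − 402.2| = 23.83 Hz.

23.83 Hz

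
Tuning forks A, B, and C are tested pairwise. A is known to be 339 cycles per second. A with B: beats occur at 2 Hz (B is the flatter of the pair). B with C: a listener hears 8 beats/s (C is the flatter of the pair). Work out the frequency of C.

329 Hz

B is below A, so f_B = 339 − 2 = 337 Hz.
C is below B, so f_C = 337 − 8 = 329 Hz.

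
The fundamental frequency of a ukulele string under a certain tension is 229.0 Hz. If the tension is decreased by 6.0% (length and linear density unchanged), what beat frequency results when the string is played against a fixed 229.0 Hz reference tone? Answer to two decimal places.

6.98 Hz

For a string, f ∝ √T, so the new frequency is 229.0·√0.940 = 222.0237 Hz.
f_beat = |222.0237 − 229.0| = 6.98 Hz.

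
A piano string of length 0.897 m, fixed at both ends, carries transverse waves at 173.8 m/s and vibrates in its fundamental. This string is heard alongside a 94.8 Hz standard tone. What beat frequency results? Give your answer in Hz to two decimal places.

For a string fixed at both ends, f_n = n·v/(2L) = 1·173.8/(2·0.897) = 96.8785 Hz.
f_beat = |96.8785 − 94.8| = 2.08 Hz.

2.08 Hz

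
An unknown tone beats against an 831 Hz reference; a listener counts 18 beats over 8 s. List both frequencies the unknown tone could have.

828.75 Hz or 833.25 Hz

Beat frequency = 18/8 = 2.25 Hz.
|f − 831| = 2.25, so f = 831 ± 2.25.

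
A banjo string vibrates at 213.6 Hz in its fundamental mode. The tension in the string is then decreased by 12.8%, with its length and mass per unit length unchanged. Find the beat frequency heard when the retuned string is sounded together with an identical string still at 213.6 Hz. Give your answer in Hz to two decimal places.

For a string, f ∝ √T, so the new frequency is 213.6·√0.872 = 199.4617 Hz.
f_beat = |199.4617 − 213.6| = 14.14 Hz.

14.14 Hz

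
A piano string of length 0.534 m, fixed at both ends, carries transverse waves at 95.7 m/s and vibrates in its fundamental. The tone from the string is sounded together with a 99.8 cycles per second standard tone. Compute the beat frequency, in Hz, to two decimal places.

10.19 Hz

For a string fixed at both ends, f_n = n·v/(2L) = 1·95.7/(2·0.534) = 89.6067 Hz.
f_beat = |89.6067 − 99.8| = 10.19 Hz.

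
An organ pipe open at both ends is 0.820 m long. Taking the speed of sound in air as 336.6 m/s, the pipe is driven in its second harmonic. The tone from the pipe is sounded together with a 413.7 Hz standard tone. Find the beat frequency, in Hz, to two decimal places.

Open pipe: f_n = n·v/(2L) = 2·336.6/(2·0.820) = 410.4878 Hz.
f_beat = |410.4878 − 413.7| = 3.21 Hz.

3.21 Hz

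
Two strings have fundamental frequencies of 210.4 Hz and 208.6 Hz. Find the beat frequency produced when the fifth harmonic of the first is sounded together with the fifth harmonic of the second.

Fifth harmonic of the first: 5·210.4 = 1052.0 Hz.
Fifth harmonic of the second: 5·208.6 = 1043.0 Hz.
f_beat = |1052.0 − 1043.0| = 9.0 Hz.

9.0 Hz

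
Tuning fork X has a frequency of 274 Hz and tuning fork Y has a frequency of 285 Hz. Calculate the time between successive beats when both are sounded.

0.091 s

f_beat = |274 − 285| = 11 Hz.
Beat period T = 1 / f_beat = 1 / 11 s.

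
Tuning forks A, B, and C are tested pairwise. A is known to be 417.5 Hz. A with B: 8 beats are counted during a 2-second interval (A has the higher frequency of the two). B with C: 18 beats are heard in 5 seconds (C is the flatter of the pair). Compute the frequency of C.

409.9 Hz

A–B: Beat frequency = 8/2 = 4 Hz.
B is below A, so f_B = 417.5 − 4 = 413.5 Hz.
B–C: Beat frequency = 18/5 = 3.6 Hz.
C is below B, so f_C = 413.5 − 3.6 = 409.9 Hz.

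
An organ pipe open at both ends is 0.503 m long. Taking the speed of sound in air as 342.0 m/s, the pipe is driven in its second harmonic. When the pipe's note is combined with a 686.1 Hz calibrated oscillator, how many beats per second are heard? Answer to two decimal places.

6.18 Hz

Open pipe: f_n = n·v/(2L) = 2·342.0/(2·0.503) = 679.9205 Hz.
f_beat = |679.9205 − 686.1| = 6.18 Hz.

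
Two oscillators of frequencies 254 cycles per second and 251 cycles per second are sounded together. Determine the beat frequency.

f_beat = |f₁ − f₂|.
|254 − 251| = 3 Hz.

3 Hz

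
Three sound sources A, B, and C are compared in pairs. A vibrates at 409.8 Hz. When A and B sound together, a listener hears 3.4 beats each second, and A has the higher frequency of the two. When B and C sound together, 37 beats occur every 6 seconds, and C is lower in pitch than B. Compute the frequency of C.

B is below A, so f_B = 409.8 − 3.4 = 406.4 Hz.
B–C: Beat frequency = 37/6 = 6.1667 Hz.
C is below B, so f_C = 406.4 − 6.1667 = 400.2333 Hz.

400.2333 Hz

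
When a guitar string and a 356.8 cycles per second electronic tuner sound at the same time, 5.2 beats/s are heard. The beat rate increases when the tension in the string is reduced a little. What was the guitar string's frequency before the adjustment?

351.6 Hz

|f − 356.8| = 5.2, so the guitar string was at either 351.6 Hz or 362 Hz.
Lower tension means lower frequency; the adjustment lowers the guitar string's frequency.
The beat rate rose, so the adjustment moved the guitar string further from 356.8 Hz — it was already below the reference.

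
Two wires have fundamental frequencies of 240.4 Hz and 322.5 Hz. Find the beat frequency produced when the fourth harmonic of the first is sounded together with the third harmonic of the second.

5.9 Hz

Fourth harmonic of the first: 4·240.4 = 961.6 Hz.
Third harmonic of the second: 3·322.5 = 967.5 Hz.
f_beat = |961.6 − 967.5| = 5.9 Hz.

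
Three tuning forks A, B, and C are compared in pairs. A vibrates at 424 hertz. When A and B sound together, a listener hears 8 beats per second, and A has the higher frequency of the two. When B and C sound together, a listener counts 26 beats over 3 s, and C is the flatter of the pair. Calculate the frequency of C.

B is below A, so f_B = 424 − 8 = 416 Hz.
B–C: Beat frequency = 26/3 = 8.6667 Hz.
C is below B, so f_C = 416 − 8.6667 = 407.3333 Hz.

407.3333 Hz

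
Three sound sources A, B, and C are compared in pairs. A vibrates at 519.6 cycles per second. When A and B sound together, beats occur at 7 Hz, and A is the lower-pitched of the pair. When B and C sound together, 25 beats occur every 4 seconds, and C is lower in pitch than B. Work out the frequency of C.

B is above A, so f_B = 519.6 + 7 = 526.6 Hz.
B–C: Beat frequency = 25/4 = 6.25 Hz.
C is below B, so f_C = 526.6 − 6.25 = 520.35 Hz.

520.35 Hz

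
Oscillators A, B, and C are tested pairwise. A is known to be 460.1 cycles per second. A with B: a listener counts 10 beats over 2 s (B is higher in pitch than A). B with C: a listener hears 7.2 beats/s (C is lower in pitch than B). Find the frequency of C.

A–B: Beat frequency = 10/2 = 5 Hz.
B is above A, so f_B = 460.1 + 5 = 465.1 Hz.
C is below B, so f_C = 465.1 − 7.2 = 457.9 Hz.

457.9 Hz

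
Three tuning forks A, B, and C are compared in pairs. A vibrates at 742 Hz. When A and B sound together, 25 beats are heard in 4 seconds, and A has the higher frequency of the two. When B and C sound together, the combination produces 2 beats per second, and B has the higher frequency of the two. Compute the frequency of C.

A–B: Beat frequency = 25/4 = 6.25 Hz.
B is below A, so f_B = 742 − 6.25 = 735.75 Hz.
C is below B, so f_C = 735.75 − 2 = 733.75 Hz.

733.75 Hz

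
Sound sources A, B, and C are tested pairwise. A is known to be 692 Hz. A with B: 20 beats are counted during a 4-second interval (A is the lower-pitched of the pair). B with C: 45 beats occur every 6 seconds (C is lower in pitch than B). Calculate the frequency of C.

A–B: Beat frequency = 20/4 = 5 Hz.
B is above A, so f_B = 692 + 5 = 697 Hz.
B–C: Beat frequency = 45/6 = 7.5 Hz.
C is below B, so f_C = 697 − 7.5 = 689.5 Hz.

689.5 Hz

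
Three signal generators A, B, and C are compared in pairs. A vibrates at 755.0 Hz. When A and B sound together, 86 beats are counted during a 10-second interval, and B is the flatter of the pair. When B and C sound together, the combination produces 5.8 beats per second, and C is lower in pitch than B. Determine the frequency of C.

740.6 Hz

A–B: Beat frequency = 86/10 = 8.6 Hz.
B is below A, so f_B = 755.0 − 8.6 = 746.4 Hz.
C is below B, so f_C = 746.4 − 5.8 = 740.6 Hz.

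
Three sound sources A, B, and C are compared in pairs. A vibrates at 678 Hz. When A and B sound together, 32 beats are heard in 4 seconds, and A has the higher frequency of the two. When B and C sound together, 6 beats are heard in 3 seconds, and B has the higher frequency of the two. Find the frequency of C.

A–B: Beat frequency = 32/4 = 8 Hz.
B is below A, so f_B = 678 − 8 = 670 Hz.
B–C: Beat frequency = 6/3 = 2 Hz.
C is below B, so f_C = 670 − 2 = 668 Hz.

668 Hz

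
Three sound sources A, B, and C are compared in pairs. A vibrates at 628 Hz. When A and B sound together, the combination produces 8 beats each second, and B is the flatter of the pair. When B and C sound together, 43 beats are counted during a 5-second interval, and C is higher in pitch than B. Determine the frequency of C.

B is below A, so f_B = 628 − 8 = 620 Hz.
B–C: Beat frequency = 43/5 = 8.6 Hz.
C is above B, so f_C = 620 + 8.6 = 628.6 Hz.

628.6 Hz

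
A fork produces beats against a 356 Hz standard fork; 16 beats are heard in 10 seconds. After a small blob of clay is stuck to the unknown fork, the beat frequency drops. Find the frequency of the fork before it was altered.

Beat frequency = 16/10 = 1.6 Hz.
|f − 356| = 1.6, so the fork was at either 354.4 Hz or 357.6 Hz.
Adding mass to a fork lowers its frequency; the adjustment lowers the fork's frequency.
The beat rate fell, so the adjustment moved the fork toward 356 Hz — it must have started above the reference.

357.6 Hz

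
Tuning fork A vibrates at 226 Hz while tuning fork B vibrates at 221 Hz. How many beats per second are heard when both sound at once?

5 Hz

f_beat = |f₁ − f₂|.
|226 − 221| = 5 Hz.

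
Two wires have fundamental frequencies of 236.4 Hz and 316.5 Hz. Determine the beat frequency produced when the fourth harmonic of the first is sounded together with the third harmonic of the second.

Fourth harmonic of the first: 4·236.4 = 945.6 Hz.
Third harmonic of the second: 3·316.5 = 949.5 Hz.
f_beat = |945.6 − 949.5| = 3.9 Hz.

3.9 Hz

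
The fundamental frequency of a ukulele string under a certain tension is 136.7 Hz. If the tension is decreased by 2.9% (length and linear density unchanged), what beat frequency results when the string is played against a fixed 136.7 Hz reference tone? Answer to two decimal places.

For a string, f ∝ √T, so the new frequency is 136.7·√0.971 = 134.7033 Hz.
f_beat = |134.7033 − 136.7| = 2.00 Hz.

2.00 Hz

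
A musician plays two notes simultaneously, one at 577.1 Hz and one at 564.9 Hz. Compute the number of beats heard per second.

f_beat = |f₁ − f₂|.
|577.1 − 564.9| = 12.2 Hz.

12.2 Hz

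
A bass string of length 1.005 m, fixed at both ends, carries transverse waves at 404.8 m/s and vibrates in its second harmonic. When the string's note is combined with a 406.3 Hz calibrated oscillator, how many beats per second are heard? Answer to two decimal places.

For a string fixed at both ends, f_n = n·v/(2L) = 2·404.8/(2·1.005) = 402.7861 Hz.
f_beat = |402.7861 − 406.3| = 3.51 Hz.

3.51 Hz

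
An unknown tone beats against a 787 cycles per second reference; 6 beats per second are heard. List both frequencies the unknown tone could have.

781 Hz or 793 Hz

|f − 787| = 6, so f = 787 ± 6.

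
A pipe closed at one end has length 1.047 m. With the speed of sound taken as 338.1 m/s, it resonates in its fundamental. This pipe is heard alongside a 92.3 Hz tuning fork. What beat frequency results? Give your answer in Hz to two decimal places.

11.57 Hz

Closed pipe (odd harmonics): f_n = n·v/(4L) = 1·338.1/(4·1.047) = 80.7307 Hz.
f_beat = |80.7307 − 92.3| = 11.57 Hz.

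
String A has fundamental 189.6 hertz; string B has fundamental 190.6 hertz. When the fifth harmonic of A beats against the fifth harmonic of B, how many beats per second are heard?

5.0 Hz

Fifth harmonic of the first: 5·189.6 = 948.0 Hz.
Fifth harmonic of the second: 5·190.6 = 953.0 Hz.
f_beat = |948.0 − 953.0| = 5.0 Hz.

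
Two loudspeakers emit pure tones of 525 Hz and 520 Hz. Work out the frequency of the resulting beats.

Beats arise from superposition of two nearby frequencies; the beat rate is |f₁ − f₂|.
|525 − 520| = 5 Hz.

5 Hz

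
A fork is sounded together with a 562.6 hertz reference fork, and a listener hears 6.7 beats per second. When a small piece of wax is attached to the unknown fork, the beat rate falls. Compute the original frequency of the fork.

|f − 562.6| = 6.7, so the fork was at either 555.9 Hz or 569.3 Hz.
Loading a fork with wax lowers its frequency; the adjustment lowers the fork's frequency.
The beat rate fell, so the adjustment moved the fork toward 562.6 Hz — it must have started above the reference.

569.3 Hz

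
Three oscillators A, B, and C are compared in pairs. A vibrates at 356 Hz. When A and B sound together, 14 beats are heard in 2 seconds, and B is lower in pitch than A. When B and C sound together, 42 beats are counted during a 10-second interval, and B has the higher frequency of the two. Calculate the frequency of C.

A–B: Beat frequency = 14/2 = 7 Hz.
B is below A, so f_B = 356 − 7 = 349 Hz.
B–C: Beat frequency = 42/10 = 4.2 Hz.
C is below B, so f_C = 349 − 4.2 = 344.8 Hz.

344.8 Hz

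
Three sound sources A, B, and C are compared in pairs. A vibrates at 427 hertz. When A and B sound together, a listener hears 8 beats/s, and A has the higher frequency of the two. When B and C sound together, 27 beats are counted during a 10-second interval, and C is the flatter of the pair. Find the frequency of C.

B is below A, so f_B = 427 − 8 = 419 Hz.
B–C: Beat frequency = 27/10 = 2.7 Hz.
C is below B, so f_C = 419 − 2.7 = 416.3 Hz.

416.3 Hz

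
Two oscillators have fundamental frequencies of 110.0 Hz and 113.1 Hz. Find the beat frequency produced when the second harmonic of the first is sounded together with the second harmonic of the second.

Second harmonic of the first: 2·110.0 = 220.0 Hz.
Second harmonic of the second: 2·113.1 = 226.2 Hz.
f_beat = |220.0 − 226.2| = 6.2 Hz.

6.2 Hz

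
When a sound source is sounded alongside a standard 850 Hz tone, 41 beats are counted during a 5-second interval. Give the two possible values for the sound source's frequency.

Beat frequency = 41/5 = 8.2 Hz.
|f − 850| = 8.2, so f = 850 ± 8.2.

841.8 Hz or 858.2 Hz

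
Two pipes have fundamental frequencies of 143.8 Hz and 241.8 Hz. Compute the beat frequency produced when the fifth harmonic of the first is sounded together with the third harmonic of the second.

Fifth harmonic of the first: 5·143.8 = 719.0 Hz.
Third harmonic of the second: 3·241.8 = 725.4 Hz.
f_beat = |719.0 − 725.4| = 6.4 Hz.

6.4 Hz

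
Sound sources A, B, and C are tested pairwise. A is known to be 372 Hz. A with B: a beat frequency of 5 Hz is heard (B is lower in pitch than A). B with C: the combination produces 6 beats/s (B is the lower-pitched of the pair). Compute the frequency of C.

373 Hz

B is below A, so f_B = 372 − 5 = 367 Hz.
C is above B, so f_C = 367 + 6 = 373 Hz.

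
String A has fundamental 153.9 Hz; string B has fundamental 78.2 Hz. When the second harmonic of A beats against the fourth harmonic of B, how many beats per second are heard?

Second harmonic of the first: 2·153.9 = 307.8 Hz.
Fourth harmonic of the second: 4·78.2 = 312.8 Hz.
f_beat = |307.8 − 312.8| = 5.0 Hz.

5.0 Hz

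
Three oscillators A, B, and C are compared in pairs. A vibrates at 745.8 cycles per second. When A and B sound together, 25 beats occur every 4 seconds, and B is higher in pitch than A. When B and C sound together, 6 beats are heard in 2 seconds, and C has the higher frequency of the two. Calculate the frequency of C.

A–B: Beat frequency = 25/4 = 6.25 Hz.
B is above A, so f_B = 745.8 + 6.25 = 752.05 Hz.
B–C: Beat frequency = 6/2 = 3 Hz.
C is above B, so f_C = 752.05 + 3 = 755.05 Hz.

755.05 Hz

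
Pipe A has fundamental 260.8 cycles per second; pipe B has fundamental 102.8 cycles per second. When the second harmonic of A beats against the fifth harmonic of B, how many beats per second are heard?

Second harmonic of the first: 2·260.8 = 521.6 Hz.
Fifth harmonic of the second: 5·102.8 = 514.0 Hz.
f_beat = |521.6 − 514.0| = 7.6 Hz.

7.6 Hz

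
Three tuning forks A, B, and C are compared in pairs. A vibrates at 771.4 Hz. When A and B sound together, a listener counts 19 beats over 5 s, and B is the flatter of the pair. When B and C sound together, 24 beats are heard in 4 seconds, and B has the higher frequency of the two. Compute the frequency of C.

A–B: Beat frequency = 19/5 = 3.8 Hz.
B is below A, so f_B = 771.4 − 3.8 = 767.6 Hz.
B–C: Beat frequency = 24/4 = 6 Hz.
C is below B, so f_C = 767.6 − 6 = 761.6 Hz.

761.6 Hz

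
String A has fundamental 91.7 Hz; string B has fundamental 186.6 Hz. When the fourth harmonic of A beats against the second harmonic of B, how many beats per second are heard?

6.4 Hz

Fourth harmonic of the first: 4·91.7 = 366.8 Hz.
Second harmonic of the second: 2·186.6 = 373.2 Hz.
f_beat = |366.8 − 373.2| = 6.4 Hz.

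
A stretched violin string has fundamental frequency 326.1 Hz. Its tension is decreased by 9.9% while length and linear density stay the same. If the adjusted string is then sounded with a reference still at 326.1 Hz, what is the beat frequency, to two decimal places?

For a string, f ∝ √T, so the new frequency is 326.1·√0.901 = 309.5374 Hz.
f_beat = |309.5374 − 326.1| = 16.56 Hz.

16.56 Hz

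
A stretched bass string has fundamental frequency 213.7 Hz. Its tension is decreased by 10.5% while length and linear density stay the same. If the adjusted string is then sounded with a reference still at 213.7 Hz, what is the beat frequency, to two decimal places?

11.53 Hz

For a string, f ∝ √T, so the new frequency is 213.7·√0.895 = 202.1697 Hz.
f_beat = |202.1697 − 213.7| = 11.53 Hz.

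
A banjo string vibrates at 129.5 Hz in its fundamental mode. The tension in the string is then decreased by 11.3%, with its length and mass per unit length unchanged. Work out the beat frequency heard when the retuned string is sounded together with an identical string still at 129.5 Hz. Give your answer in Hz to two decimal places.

For a string, f ∝ √T, so the new frequency is 129.5·√0.887 = 121.9640 Hz.
f_beat = |121.9640 − 129.5| = 7.54 Hz.

7.54 Hz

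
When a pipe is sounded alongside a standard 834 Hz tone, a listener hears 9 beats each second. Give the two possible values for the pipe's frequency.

|f − 834| = 9, so f = 834 ± 9.

825 Hz or 843 Hz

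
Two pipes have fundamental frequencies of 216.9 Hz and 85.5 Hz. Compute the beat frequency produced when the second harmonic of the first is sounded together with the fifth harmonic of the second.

Second harmonic of the first: 2·216.9 = 433.8 Hz.
Fifth harmonic of the second: 5·85.5 = 427.5 Hz.
f_beat = |433.8 − 427.5| = 6.3 Hz.

6.3 Hz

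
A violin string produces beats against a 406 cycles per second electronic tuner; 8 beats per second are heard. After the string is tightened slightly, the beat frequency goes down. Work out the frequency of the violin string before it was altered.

|f − 406| = 8, so the violin string was at either 398 Hz or 414 Hz.
Increasing tension raises a string's frequency; the adjustment raises the violin string's frequency.
The beat rate fell, so the adjustment moved the violin string toward 406 Hz — it must have started below the reference.

398 Hz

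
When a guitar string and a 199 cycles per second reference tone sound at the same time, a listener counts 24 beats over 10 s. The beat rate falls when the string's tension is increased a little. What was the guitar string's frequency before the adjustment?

196.6 Hz

Beat frequency = 24/10 = 2.4 Hz.
|f − 199| = 2.4, so the guitar string was at either 196.6 Hz or 201.4 Hz.
Higher tension means higher frequency; the adjustment raises the guitar string's frequency.
The beat rate fell, so the adjustment moved the guitar string toward 199 Hz — it must have started below the reference.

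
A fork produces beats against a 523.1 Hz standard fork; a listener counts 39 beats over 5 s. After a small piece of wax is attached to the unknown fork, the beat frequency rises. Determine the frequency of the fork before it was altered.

Beat frequency = 39/5 = 7.8 Hz.
|f − 523.1| = 7.8, so the fork was at either 515.3 Hz or 530.9 Hz.
Loading a fork with wax lowers its frequency; the adjustment lowers the fork's frequency.
The beat rate rose, so the adjustment moved the fork further from 523.1 Hz — it was already below the reference.

515.3 Hz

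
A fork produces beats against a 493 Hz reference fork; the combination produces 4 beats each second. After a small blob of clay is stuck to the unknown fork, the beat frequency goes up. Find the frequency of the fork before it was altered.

489 Hz

|f − 493| = 4, so the fork was at either 489 Hz or 497 Hz.
Adding mass to a fork lowers its frequency; the adjustment lowers the fork's frequency.
The beat rate rose, so the adjustment moved the fork further from 493 Hz — it was already below the reference.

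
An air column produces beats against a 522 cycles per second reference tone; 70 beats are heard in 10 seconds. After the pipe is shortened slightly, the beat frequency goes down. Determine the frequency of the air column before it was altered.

515 Hz

Beat frequency = 70/10 = 7 Hz.
|f − 522| = 7, so the air column was at either 515 Hz or 529 Hz.
A shorter pipe has a higher fundamental; the adjustment raises the air column's frequency.
The beat rate fell, so the adjustment moved the air column toward 522 Hz — it must have started below the reference.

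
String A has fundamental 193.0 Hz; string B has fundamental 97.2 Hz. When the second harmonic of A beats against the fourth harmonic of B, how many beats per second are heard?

2.8 Hz

Second harmonic of the first: 2·193.0 = 386.0 Hz.
Fourth harmonic of the second: 4·97.2 = 388.8 Hz.
f_beat = |386.0 − 388.8| = 2.8 Hz.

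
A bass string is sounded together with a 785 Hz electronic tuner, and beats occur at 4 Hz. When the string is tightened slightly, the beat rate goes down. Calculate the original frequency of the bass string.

|f − 785| = 4, so the bass string was at either 781 Hz or 789 Hz.
Increasing tension raises a string's frequency; the adjustment raises the bass string's frequency.
The beat rate fell, so the adjustment moved the bass string toward 785 Hz — it must have started below the reference.

781 Hz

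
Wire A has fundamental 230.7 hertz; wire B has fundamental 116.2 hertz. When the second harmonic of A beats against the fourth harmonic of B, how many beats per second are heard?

Second harmonic of the first: 2·230.7 = 461.4 Hz.
Fourth harmonic of the second: 4·116.2 = 464.8 Hz.
f_beat = |461.4 − 464.8| = 3.4 Hz.

3.4 Hz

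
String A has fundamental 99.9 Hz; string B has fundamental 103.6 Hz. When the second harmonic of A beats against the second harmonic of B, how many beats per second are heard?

7.4 Hz

Second harmonic of the first: 2·99.9 = 199.8 Hz.
Second harmonic of the second: 2·103.6 = 207.2 Hz.
f_beat = |199.8 − 207.2| = 7.4 Hz.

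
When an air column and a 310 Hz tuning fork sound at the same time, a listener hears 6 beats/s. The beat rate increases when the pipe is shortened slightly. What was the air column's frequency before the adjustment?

|f − 310| = 6, so the air column was at either 304 Hz or 316 Hz.
A shorter pipe has a higher fundamental; the adjustment raises the air column's frequency.
The beat rate rose, so the adjustment moved the air column further from 310 Hz — it was already above the reference.

316 Hz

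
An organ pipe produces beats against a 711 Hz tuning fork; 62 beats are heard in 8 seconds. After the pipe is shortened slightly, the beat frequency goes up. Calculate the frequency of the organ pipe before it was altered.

718.75 Hz

Beat frequency = 62/8 = 7.75 Hz.
|f − 711| = 7.75, so the organ pipe was at either 703.25 Hz or 718.75 Hz.
A shorter pipe has a higher fundamental; the adjustment raises the organ pipe's frequency.
The beat rate rose, so the adjustment moved the organ pipe further from 711 Hz — it was already above the reference.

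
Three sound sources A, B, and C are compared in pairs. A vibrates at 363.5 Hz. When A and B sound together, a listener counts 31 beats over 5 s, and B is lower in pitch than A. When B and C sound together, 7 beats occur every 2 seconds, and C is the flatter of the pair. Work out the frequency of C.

353.8 Hz

A–B: Beat frequency = 31/5 = 6.2 Hz.
B is below A, so f_B = 363.5 − 6.2 = 357.3 Hz.
B–C: Beat frequency = 7/2 = 3.5 Hz.
C is below B, so f_C = 357.3 − 3.5 = 353.8 Hz.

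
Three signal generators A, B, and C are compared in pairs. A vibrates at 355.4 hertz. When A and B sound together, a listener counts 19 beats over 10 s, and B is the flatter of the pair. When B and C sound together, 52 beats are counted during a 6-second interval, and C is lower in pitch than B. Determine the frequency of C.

344.8333 Hz

A–B: Beat frequency = 19/10 = 1.9 Hz.
B is below A, so f_B = 355.4 − 1.9 = 353.5 Hz.
B–C: Beat frequency = 52/6 = 8.6667 Hz.
C is below B, so f_C = 353.5 − 8.6667 = 344.8333 Hz.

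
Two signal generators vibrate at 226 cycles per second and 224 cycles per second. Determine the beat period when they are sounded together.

0.500 s

f_beat = |226 − 224| = 2 Hz.
Beat period T = 1 / f_beat = 1 / 2 s.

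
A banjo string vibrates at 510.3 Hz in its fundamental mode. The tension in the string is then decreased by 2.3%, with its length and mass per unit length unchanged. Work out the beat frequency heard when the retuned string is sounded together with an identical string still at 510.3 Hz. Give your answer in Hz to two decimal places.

For a string, f ∝ √T, so the new frequency is 510.3·√0.977 = 504.3974 Hz.
f_beat = |504.3974 − 510.3| = 5.90 Hz.

5.90 Hz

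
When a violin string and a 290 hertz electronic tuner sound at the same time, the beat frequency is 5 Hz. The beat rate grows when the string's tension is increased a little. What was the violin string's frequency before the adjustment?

295 Hz

|f − 290| = 5, so the violin string was at either 285 Hz or 295 Hz.
Higher tension means higher frequency; the adjustment raises the violin string's frequency.
The beat rate rose, so the adjustment moved the violin string further from 290 Hz — it was already above the reference.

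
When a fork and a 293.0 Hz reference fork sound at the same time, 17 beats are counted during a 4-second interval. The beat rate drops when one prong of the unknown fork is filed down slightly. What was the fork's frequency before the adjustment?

288.75 Hz

Beat frequency = 17/4 = 4.25 Hz.
|f − 293.0| = 4.25, so the fork was at either 288.75 Hz or 297.25 Hz.
Filing a prong removes mass and raises the fork's frequency; the adjustment raises the fork's frequency.
The beat rate fell, so the adjustment moved the fork toward 293.0 Hz — it must have started below the reference.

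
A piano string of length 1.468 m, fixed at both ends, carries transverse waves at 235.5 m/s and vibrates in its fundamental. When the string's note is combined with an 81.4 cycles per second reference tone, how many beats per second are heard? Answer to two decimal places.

1.19 Hz

For a string fixed at both ends, f_n = n·v/(2L) = 1·235.5/(2·1.468) = 80.2112 Hz.
f_beat = |80.2112 − 81.4| = 1.19 Hz.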